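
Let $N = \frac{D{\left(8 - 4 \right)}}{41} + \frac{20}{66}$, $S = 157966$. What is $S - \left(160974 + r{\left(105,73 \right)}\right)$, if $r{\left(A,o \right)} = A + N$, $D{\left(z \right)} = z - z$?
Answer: $- \frac{102739}{33} \approx -3113.3$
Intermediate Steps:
$D{\left(z \right)} = 0$
$N = \frac{10}{33}$ ($N = \frac{0}{41} + \frac{20}{66} = 0 \cdot \frac{1}{41} + 20 \cdot \frac{1}{66} = 0 + \frac{10}{33} = \frac{10}{33} \approx 0.30303$)
$r{\left(A,o \right)} = \frac{10}{33} + A$ ($r{\left(A,o \right)} = A + \frac{10}{33} = \frac{10}{33} + A$)
$S - \left(160974 + r{\left(105,73 \right)}\right) = 157966 - \left(160974 + \left(\frac{10}{33} + 105\right)\right) = 157966 - \left(160974 + \frac{3475}{33}\right) = 157966 - \frac{5315617}{33} = - \frac{102739}{33}$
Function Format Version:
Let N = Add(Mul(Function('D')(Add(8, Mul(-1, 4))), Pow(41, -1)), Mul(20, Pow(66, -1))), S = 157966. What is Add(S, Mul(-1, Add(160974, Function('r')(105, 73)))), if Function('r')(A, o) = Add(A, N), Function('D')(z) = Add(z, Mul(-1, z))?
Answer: Rational(-102739, 33) ≈ -3113.3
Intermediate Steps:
Function('D')(z) = 0
N = Rational(10, 33) (N = Add(Mul(0, Pow(41, -1)), Mul(20, Pow(66, -1))) = Add(Mul(0, Rational(1, 41)), Mul(20, Rational(1, 66))) = Add(0, Rational(10, 33)) = Rational(10, 33) ≈ 0.30303)
Function('r')(A, o) = Add(Rational(10, 33), A) (Function('r')(A, o) = Add(A, Rational(10, 33)) = Add(Rational(10, 33), A))
Add(S, Mul(-1, Add(160974, Function('r')(105, 73)))) = Add(157966, Mul(-1, Add(160974, Add(Rational(10, 33), 105)))) = Add(157966, Mul(-1, Add(160974, Rational(3475, 33)))) = Add(157966, Mul(-1, Rational(5315617, 33))) = Add(157966, Rational(-5315617, 33)) = Rational(-102739, 33)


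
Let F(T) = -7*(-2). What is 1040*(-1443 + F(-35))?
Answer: -1486160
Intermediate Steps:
F(T) = 14
1040*(-1443 + F(-35)) = 1040*(-1443 + 14) = 1040*(-1429) = -1486160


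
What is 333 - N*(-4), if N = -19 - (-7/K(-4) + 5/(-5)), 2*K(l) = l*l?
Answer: 529/2 ≈ 264.50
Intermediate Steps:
K(l) = l²/2 (K(l) = (l*l)/2 = l²/2)
N = -137/8 (N = -19 - (-7/((½)*(-4)²) + 5/(-5)) = -19 - (-7/((½)*16) + 5*(-⅕)) = -19 - (-7/8 - 1) = -19 - 1*(-15/8) = -19 + 15/8 = -137/8 ≈ -17.125)
333 - N*(-4) = 333 - (-137)*(-4)/8 = 333 - 1*137/2 = 333 - 137/2 = 529/2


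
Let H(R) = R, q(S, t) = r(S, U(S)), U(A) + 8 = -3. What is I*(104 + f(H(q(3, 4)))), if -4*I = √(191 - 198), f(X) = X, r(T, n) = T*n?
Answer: -71*I*√7/4 ≈ -46.962*I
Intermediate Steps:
U(A) = -11 (U(A) = -8 - 3 = -11)
q(S, t) = -11*S (q(S, t) = S*(-11) = -11*S)
I = -I*√7/4 (I = -√(191 - 198)/4 = -I*√7/4 ≈ -0.66144*I)
I*(104 + f(H(q(3, 4)))) = (-I*√7/4)*(104 - 11*3) = (-I*√7/4)*(104 - 33) = -I*√7/4*71 = -71*I*√7/4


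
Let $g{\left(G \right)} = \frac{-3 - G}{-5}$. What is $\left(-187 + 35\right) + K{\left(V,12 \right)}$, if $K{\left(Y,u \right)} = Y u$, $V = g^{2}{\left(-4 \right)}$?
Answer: $- \frac{3788}{25} \approx -151.52$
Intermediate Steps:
$g{\left(G \right)} = \frac{3}{5} + \frac{G}{5}$ ($g{\left(G \right)} = \left(-3 - G\right) \left(- \frac{1}{5}\right) = \frac{3}{5} + \frac{G}{5}$)
$V = \frac{1}{25}$ ($V = \left(\frac{3}{5} + \frac{1}{5} \left(-4\right)\right)^{2} = \left(\frac{3}{5} - \frac{4}{5}\right)^{2} = \left(- \frac{1}{5}\right)^{2} = \frac{1}{25} \approx 0.04$)
$\left(-187 + 35\right) + K{\left(V,12 \right)} = \left(-187 + 35\right) + \frac{1}{25} \cdot 12 = -152 + \frac{12}{25} = - \frac{3788}{25}$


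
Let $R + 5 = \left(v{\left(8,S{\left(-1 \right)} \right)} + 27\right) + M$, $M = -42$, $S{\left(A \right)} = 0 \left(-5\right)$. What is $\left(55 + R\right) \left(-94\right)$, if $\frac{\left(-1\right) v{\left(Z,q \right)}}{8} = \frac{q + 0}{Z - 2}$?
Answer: $-3290$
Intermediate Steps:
$S{\left(A \right)} = 0$
$v{\left(Z,q \right)} = - \frac{8 q}{-2 + Z}$ ($v{\left(Z,q \right)} = - 8 \frac{q + 0}{Z - 2} = - 8 \frac{q}{-2 + Z} = - \frac{8 q}{-2 + Z}$)
$R = -20$ ($R = -5 + \left(\left(\left(-8\right) 0 \frac{1}{-2 + 8} + 27\right) - 42\right) = -5 + \left(\left(\left(-8\right) 0 \cdot \frac{1}{6} + 27\right) - 42\right) = -5 + \left(\left(0 + 27\right) - 42\right) = -5 + \left(27 - 42\right) = -5 - 15 = -20$)
$\left(55 + R\right) \left(-94\right) = \left(55 - 20\right) \left(-94\right) = 35 \left(-94\right) = -3290$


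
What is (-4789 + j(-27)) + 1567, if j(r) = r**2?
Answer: -2493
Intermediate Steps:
(-4789 + j(-27)) + 1567 = (-4789 + (-27)**2) + 1567 = (-4789 + 729) + 1567 = -4060 + 1567 = -2493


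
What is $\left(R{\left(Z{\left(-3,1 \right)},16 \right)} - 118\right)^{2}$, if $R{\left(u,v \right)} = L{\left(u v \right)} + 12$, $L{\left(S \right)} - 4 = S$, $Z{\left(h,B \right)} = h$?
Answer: $22500$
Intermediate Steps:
$L{\left(S \right)} = 4 + S$
$R{\left(u,v \right)} = 16 + u v$ ($R{\left(u,v \right)} = \left(4 + u v\right) + 12 = 16 + u v$)
$\left(R{\left(Z{\left(-3,1 \right)},16 \right)} - 118\right)^{2} = \left(\left(16 - 48\right) - 118\right)^{2} = \left(-32 - 118\right)^{2} = \left(-150\right)^{2} = 22500$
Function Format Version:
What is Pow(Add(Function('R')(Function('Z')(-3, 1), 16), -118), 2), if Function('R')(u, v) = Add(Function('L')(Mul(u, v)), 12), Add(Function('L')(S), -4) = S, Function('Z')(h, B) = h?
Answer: 22500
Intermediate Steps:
Function('L')(S) = Add(4, S)
Function('R')(u, v) = Add(16, Mul(u, v)) (Function('R')(u, v) = Add(Add(4, Mul(u, v)), 12) = Add(16, Mul(u, v)))
Pow(Add(Function('R')(Function('Z')(-3, 1), 16), -118), 2) = Pow(Add(Add(16, Mul(-3, 16)), -118), 2) = Pow(Add(Add(16, -48), -118), 2) = Pow(Add(-32, -118), 2) = Pow(-150, 2) = 22500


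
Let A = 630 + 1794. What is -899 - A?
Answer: -3323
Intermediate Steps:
A = 2424
-899 - A = -899 - 1*2424 = -899 - 2424 = -3323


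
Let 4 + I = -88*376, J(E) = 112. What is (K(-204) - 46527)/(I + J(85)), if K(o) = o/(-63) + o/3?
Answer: 978427/692580 ≈ 1.4127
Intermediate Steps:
I = -33092 (I = -4 - 88*376 = -4 - 33088 = -33092)
K(o) = 20*o/63 (K(o) = o*(-1/63) + o*(1/3) = -o/63 + o/3 = 20*o/63)
(K(-204) - 46527)/(I + J(85)) = ((20/63)*(-204) - 46527)/(-33092 + 112) = (-1360/21 - 46527)/(-32980) = -978427/21*(-1/32980) = 978427/692580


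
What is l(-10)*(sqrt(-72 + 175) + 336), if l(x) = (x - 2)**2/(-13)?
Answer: -48384/13 - 144*sqrt(103)/13 ≈ -3834.3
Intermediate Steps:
l(x) = -(-2 + x)**2/13 (l(x) = (-2 + x)**2*(-1/13) = -(-2 + x)**2/13)
l(-10)*(sqrt(-72 + 175) + 336) = (-(-2 - 10)**2/13)*(sqrt(-72 + 175) + 336) = (-1/13*(-12)**2)*(sqrt(103) + 336) = (-1/13*144)*(336 + sqrt(103)) = -144*(336 + sqrt(103))/13 = -48384/13 - 144*sqrt(103)/13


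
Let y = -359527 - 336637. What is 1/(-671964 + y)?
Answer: -1/1368128 ≈ -7.3093e-7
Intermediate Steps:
y = -696164
1/(-671964 + y) = 1/(-671964 - 696164) = 1/(-1368128) = -1/1368128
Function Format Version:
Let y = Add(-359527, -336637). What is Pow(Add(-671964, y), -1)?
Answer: Rational(-1, 1368128) ≈ -7.3093e-7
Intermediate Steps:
y = -696164
Pow(Add(-671964, y), -1) = Pow(Add(-671964, -696164), -1) = Pow(-1368128, -1) = Rational(-1, 1368128)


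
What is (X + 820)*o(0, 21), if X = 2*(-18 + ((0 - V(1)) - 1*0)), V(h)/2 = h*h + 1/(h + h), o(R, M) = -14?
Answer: -10892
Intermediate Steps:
V(h) = 1/h + 2*h**2 (V(h) = 2*(h*h + 1/(h + h)) = 2*(h**2 + 1/(2*h)) = 1/h + 2*h**2)
X = -42 (X = 2*(-18 + ((0 - (1 + 2*1**3)/1) - 1*0)) = 2*(-18 + ((0 - (1 + 2*1)) + 0)) = 2*(-18 + ((0 - (1 + 2)) + 0)) = 2*(-18 + ((0 - 3) + 0)) = 2*(-18 + (-3 + 0)) = 2*(-18 - 3) = 2*(-21) = -42)
(X + 820)*o(0, 21) = (-42 + 820)*(-14) = 778*(-14) = -10892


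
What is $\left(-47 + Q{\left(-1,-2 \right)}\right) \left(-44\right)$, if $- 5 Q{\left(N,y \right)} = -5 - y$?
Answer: $\frac{10208}{5} \approx 2041.6$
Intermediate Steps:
$Q{\left(N,y \right)} = 1 + \frac{y}{5}$ ($Q{\left(N,y \right)} = - \frac{-5 - y}{5} = 1 + \frac{y}{5}$)
$\left(-47 + Q{\left(-1,-2 \right)}\right) \left(-44\right) = \left(-47 + \left(1 + \frac{1}{5} \left(-2\right)\right)\right) \left(-44\right) = \left(-47 + \left(1 - \frac{2}{5}\right)\right) \left(-44\right) = \left(-47 + \frac{3}{5}\right) \left(-44\right) = \left(- \frac{232}{5}\right) \left(-44\right) = \frac{10208}{5}$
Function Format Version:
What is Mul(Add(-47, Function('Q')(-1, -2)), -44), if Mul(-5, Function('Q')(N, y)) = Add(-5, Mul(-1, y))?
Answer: Rational(10208, 5) ≈ 2041.6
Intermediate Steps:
Function('Q')(N, y) = Add(1, Mul(Rational(1, 5), y)) (Function('Q')(N, y) = Mul(Rational(-1, 5), Add(-5, Mul(-1, y))) = Add(1, Mul(Rational(1, 5), y)))
Mul(Add(-47, Function('Q')(-1, -2)), -44) = Mul(Add(-47, Add(1, Mul(Rational(1, 5), -2))), -44) = Mul(Add(-47, Add(1, Rational(-2, 5))), -44) = Mul(Add(-47, Rational(3, 5)), -44) = Mul(Rational(-232, 5), -44) = Rational(10208, 5)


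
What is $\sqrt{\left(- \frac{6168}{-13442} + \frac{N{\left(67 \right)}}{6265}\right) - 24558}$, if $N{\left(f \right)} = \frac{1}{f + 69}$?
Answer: $\frac{i \sqrt{201331925525160434194190}}{2863280420} \approx 156.71 i$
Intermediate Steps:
$N{\left(f \right)} = \frac{1}{69 + f}$
$\sqrt{\left(- \frac{6168}{-13442} + \frac{N{\left(67 \right)}}{6265}\right) - 24558} = \sqrt{\left(- \frac{6168}{-13442} + \frac{1}{\left(69 + 67\right) 6265}\right) - 24558} = \sqrt{\left(\left(-6168\right) \left(- \frac{1}{13442}\right) + \frac{1}{136} \cdot \frac{1}{6265}\right) - 24558} = \sqrt{\left(\frac{3084}{6721} + \frac{1}{136} \cdot \frac{1}{6265}\right) - 24558} = \sqrt{\left(\frac{3084}{6721} + \frac{1}{852040}\right) - 24558} = \sqrt{\frac{2627698081}{5726560840} - 24558} = \sqrt{- \frac{140630253410639}{5726560840}} = \frac{i \sqrt{201331925525160434194190}}{2863280420}$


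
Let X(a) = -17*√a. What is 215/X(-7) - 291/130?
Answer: -291/130 + 215*I*√7/119 ≈ -2.2385 + 4.7801*I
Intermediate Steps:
215/X(-7) - 291/130 = 215/((-17*I*√7)) - 291/130 = 215*(I*√7/119) - 291/130 = 215*I*√7/119 - 291/130 = -291/130 + 215*I*√7/119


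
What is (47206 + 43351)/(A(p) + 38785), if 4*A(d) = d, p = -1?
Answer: 362228/155139 ≈ 2.3349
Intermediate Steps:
A(d) = d/4
(47206 + 43351)/(A(p) + 38785) = (47206 + 43351)/((1/4)*(-1) + 38785) = 90557/(-1/4 + 38785) = 90557/(155139/4) = 90557*(4/155139) = 362228/155139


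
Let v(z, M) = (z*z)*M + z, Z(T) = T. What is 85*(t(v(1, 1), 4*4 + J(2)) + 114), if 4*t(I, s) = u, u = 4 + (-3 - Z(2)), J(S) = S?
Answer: 38675/4 ≈ 9668.8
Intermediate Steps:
v(z, M) = z + M*z² (v(z, M) = z²*M + z = M*z² + z = z + M*z²)
u = -1 (u = 4 + (-3 - 1*2) = 4 + (-3 - 2) = 4 - 5 = -1)
t(I, s) = -¼ (t(I, s) = (¼)*(-1) = -¼)
85*(t(v(1, 1), 4*4 + J(2)) + 114) = 85*(-¼ + 114) = 85*(455/4) = 38675/4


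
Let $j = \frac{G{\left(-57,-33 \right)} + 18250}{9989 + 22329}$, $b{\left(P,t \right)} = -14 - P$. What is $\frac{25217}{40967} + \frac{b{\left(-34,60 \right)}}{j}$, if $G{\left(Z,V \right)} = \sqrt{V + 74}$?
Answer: $\frac{491648435718603}{13644569757853} - \frac{646360 \sqrt{41}}{333062459} \approx 36.02$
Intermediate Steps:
$G{\left(Z,V \right)} = \sqrt{74 + V}$
$j = \frac{9125}{16159} + \frac{\sqrt{41}}{32318}$ ($j = \frac{\sqrt{74 - 33} + 18250}{9989 + 22329} = \frac{\sqrt{41} + 18250}{32318} = \left(18250 + \sqrt{41}\right) \frac{1}{32318} = \frac{9125}{16159} + \frac{\sqrt{41}}{32318} \approx 0.5649$)
$\frac{25217}{40967} + \frac{b{\left(-34,60 \right)}}{j} = \frac{25217}{40967} + \frac{-14 - -34}{\frac{9125}{16159} + \frac{\sqrt{41}}{32318}} = 25217 \cdot \frac{1}{40967} + \frac{-14 + 34}{\frac{9125}{16159} + \frac{\sqrt{41}}{32318}} = \frac{25217}{40967} + \frac{20}{\frac{9125}{16159} + \frac{\sqrt{41}}{32318}}$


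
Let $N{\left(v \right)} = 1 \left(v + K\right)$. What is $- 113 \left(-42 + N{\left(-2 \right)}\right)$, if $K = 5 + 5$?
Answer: $3842$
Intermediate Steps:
$K = 10$
$N{\left(v \right)} = 10 + v$ ($N{\left(v \right)} = 1 \left(v + 10\right) = 1 \left(10 + v\right) = 10 + v$)
$- 113 \left(-42 + N{\left(-2 \right)}\right) = - 113 \left(-42 + \left(10 - 2\right)\right) = - 113 \left(-42 + 8\right) = \left(-113\right) \left(-34\right) = 3842$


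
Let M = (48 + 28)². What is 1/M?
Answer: 1/5776 ≈ 0.00017313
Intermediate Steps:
M = 5776 (M = 76² = 5776)
1/M = 1/5776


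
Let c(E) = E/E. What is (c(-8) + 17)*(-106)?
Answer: -1908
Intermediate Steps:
c(E) = 1
(c(-8) + 17)*(-106) = (1 + 17)*(-106) = 18*(-106) = -1908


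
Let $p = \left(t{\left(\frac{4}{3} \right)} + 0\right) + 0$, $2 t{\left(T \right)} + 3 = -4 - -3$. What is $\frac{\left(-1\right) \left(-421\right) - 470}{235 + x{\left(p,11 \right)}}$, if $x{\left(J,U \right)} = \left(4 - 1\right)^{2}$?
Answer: $- \frac{49}{244} \approx -0.20082$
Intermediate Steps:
$t{\left(T \right)} = -2$ ($t{\left(T \right)} = - \frac{3}{2} + \frac{-4 - -3}{2} = - \frac{3}{2} + \frac{-4 + 3}{2} = - \frac{3}{2} + \frac{1}{2} \left(-1\right) = - \frac{3}{2} - \frac{1}{2} = -2$)
$p = -2$ ($p = \left(-2 + 0\right) + 0 = -2 + 0 = -2$)
$x{\left(J,U \right)} = 9$ ($x{\left(J,U \right)} = 3^{2} = 9$)
$\frac{\left(-1\right) \left(-421\right) - 470}{235 + x{\left(p,11 \right)}} = \frac{\left(-1\right) \left(-421\right) - 470}{235 + 9} = \frac{421 - 470}{244} = \left(-49\right) \frac{1}{244} = - \frac{49}{244}$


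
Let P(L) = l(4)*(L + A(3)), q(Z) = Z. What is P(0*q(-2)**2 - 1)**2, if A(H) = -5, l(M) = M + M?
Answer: 2304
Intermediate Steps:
l(M) = 2*M
P(L) = -40 + 8*L (P(L) = (2*4)*(L - 5) = 8*(-5 + L) = -40 + 8*L)
P(0*q(-2)**2 - 1)**2 = (-40 + 8*(0*(-2)**2 - 1))**2 = (-40 + 8*(0*4 - 1))**2 = (-40 + 8*(0 - 1))**2 = (-40 + 8*(-1))**2 = (-40 - 8)**2 = (-48)**2 = 2304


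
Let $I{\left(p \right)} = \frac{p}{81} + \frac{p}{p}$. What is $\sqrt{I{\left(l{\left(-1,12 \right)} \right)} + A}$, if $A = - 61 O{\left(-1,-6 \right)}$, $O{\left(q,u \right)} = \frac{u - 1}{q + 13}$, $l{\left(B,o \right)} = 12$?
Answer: $\frac{\sqrt{11901}}{18} \approx 6.0607$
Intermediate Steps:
$O{\left(q,u \right)} = \frac{-1 + u}{13 + q}$
$I{\left(p \right)} = 1 + \frac{p}{81}$ ($I{\left(p \right)} = p \frac{1}{81} + 1 = \frac{p}{81} + 1 = 1 + \frac{p}{81}$)
$A = \frac{427}{12}$ ($A = - 61 \frac{-1 - 6}{13 - 1} = - 61 \cdot \frac{1}{12} \left(-7\right) = \left(-61\right) \left(- \frac{7}{12}\right) = \frac{427}{12} \approx 35.583$)
$\sqrt{I{\left(l{\left(-1,12 \right)} \right)} + A} = \sqrt{\left(1 + \frac{1}{81} \cdot 12\right) + \frac{427}{12}} = \sqrt{\left(1 + \frac{4}{27}\right) + \frac{427}{12}} = \sqrt{\frac{31}{27} + \frac{427}{12}} = \sqrt{\frac{3967}{108}} = \frac{\sqrt{11901}}{18}$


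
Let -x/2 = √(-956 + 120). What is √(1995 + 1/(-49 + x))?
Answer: √(1995 - 1/(49 + 4*I*√209)) ≈ 44.665 + 0.0001*I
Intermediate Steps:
x = -4*I*√209 (x = -2*√(-956 + 120) = -4*I*√209 ≈ -57.827*I)
√(1995 + 1/(-49 + x)) = √(1995 + 1/(-49 - 4*I*√209))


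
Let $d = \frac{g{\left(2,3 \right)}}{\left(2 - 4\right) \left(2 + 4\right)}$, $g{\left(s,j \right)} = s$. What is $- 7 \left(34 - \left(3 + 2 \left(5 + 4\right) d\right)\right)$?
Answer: $-238$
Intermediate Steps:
$d = - \frac{1}{6}$ ($d = \frac{2}{\left(2 - 4\right) \left(2 + 4\right)} = \frac{2}{\left(-2\right) 6} = \frac{2}{-12} = 2 \left(- \frac{1}{12}\right) = - \frac{1}{6} \approx -0.16667$)
$- 7 \left(34 - \left(3 + 2 \left(5 + 4\right) d\right)\right) = - 7 \left(34 - \left(3 + 2 \left(5 + 4\right) \left(- \frac{1}{6}\right)\right)\right) = - 7 \left(34 - \left(3 + 2 \cdot 9 \left(- \frac{1}{6}\right)\right)\right) = - 7 \left(34 - 0\right) = - 7 \left(34 + \left(-3 + 3\right)\right) = - 7 \left(34 + 0\right) = \left(-7\right) 34 = -238$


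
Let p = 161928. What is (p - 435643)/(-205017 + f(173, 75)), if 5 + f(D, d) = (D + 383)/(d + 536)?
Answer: 167239865/125267886 ≈ 1.3351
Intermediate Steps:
f(D, d) = -5 + (383 + D)/(536 + d) (f(D, d) = -5 + (D + 383)/(d + 536) = -5 + (383 + D)/(536 + d))
(p - 435643)/(-205017 + f(173, 75)) = (161928 - 435643)/(-205017 + (-2297 + 173 - 5*75)/(536 + 75)) = -273715/(-205017 + (-2297 + 173 - 375)/611) = -273715/(-205017 + (1/611)*(-2499)) = -273715/(-205017 - 2499/611) = -273715/(-125267886/611) = -273715*(-611/125267886) = 167239865/125267886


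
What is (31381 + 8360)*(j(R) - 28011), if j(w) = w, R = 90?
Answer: -1109608461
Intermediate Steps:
(31381 + 8360)*(j(R) - 28011) = (31381 + 8360)*(90 - 28011) = 39741*(-27921) = -1109608461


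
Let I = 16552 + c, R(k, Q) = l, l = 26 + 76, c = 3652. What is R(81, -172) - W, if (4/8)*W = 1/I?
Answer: 1030403/10102 ≈ 102.00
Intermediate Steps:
l = 102
R(k, Q) = 102
I = 20204 (I = 16552 + 3652 = 20204)
W = 1/10102 (W = 2/20204 = 2*(1/20204) = 1/10102 ≈ 9.8990e-5)
R(81, -172) - W = 102 - 1*1/10102 = 102 - 1/10102 = 1030403/10102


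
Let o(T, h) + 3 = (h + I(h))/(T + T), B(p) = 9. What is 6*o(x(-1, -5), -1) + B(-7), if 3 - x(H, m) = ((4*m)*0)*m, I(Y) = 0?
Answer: -10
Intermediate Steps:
x(H, m) = 3 (x(H, m) = 3 - (4*m)*0*m = 3 - 0*m = 3 - 1*0 = 3 + 0 = 3)
o(T, h) = -3 + h/(2*T) (o(T, h) = -3 + (h + 0)/(T + T) = -3 + h/((2*T)) = -3 + h*(1/(2*T)) = -3 + h/(2*T))
6*o(x(-1, -5), -1) + B(-7) = 6*(-3 + (½)*(-1)/3) + 9 = 6*(-3 + (½)*(-1)*(⅓)) + 9 = 6*(-3 - ⅙) + 9 = 6*(-19/6) + 9 = -19 + 9 = -10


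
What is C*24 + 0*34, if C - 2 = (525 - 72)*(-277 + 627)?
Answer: 3805248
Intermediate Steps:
C = 158552 (C = 2 + (525 - 72)*(-277 + 627) = 2 + 453*350 = 2 + 158550 = 158552)
C*24 + 0*34 = 158552*24 + 0*34 = 3805248 + 0 = 3805248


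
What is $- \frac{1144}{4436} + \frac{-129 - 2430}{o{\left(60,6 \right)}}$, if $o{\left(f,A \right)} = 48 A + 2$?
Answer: $- \frac{2920871}{321610} \approx -9.082$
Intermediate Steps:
$o{\left(f,A \right)} = 2 + 48 A$
$- \frac{1144}{4436} + \frac{-129 - 2430}{o{\left(60,6 \right)}} = - \frac{1144}{4436} + \frac{-129 - 2430}{2 + 48 \cdot 6} = \left(-1144\right) \frac{1}{4436} - \frac{2559}{2 + 288} = - \frac{286}{1109} - \frac{2559}{290} = - \frac{2920871}{321610}$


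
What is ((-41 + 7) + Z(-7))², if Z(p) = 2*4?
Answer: 676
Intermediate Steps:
Z(p) = 8
((-41 + 7) + Z(-7))² = ((-41 + 7) + 8)² = (-34 + 8)² = (-26)² = 676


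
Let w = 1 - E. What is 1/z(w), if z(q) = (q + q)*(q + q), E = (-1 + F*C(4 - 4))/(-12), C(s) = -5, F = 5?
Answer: 9/49 ≈ 0.18367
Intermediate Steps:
E = 13/6 (E = (-1 + 5*(-5))/(-12) = (-1 - 25)*(-1/12) = -26*(-1/12) = 13/6 ≈ 2.1667)
w = -7/6 (w = 1 - 1*13/6 = 1 - 13/6 = -7/6 ≈ -1.1667)
z(q) = 4*q**2 (z(q) = (2*q)*(2*q) = 4*q**2)
1/z(w) = 1/(4*(-7/6)**2) = 1/(4*(49/36)) = 1/(49/9) = 9/49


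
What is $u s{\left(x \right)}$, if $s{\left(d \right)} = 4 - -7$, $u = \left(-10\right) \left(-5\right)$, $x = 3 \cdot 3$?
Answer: $550$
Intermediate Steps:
$x = 9$
$u = 50$
$s{\left(d \right)} = 11$ ($s{\left(d \right)} = 4 + 7 = 11$)
$u s{\left(x \right)} = 50 \cdot 11 = 550$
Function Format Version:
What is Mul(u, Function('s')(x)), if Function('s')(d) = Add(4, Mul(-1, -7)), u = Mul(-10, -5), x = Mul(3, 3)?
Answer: 550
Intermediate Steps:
x = 9
u = 50
Function('s')(d) = 11 (Function('s')(d) = Add(4, 7) = 11)
Mul(u, Function('s')(x)) = Mul(50, 11) = 550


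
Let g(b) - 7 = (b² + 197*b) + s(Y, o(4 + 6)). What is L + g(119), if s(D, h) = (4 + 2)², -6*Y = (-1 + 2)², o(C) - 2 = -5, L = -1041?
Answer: 36606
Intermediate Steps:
o(C) = -3 (o(C) = 2 - 5 = -3)
Y = -⅙ (Y = -(-1 + 2)²/6 = -⅙*1² = -⅙*1 = -⅙ ≈ -0.16667)
s(D, h) = 36 (s(D, h) = 6² = 36)
g(b) = 43 + b² + 197*b (g(b) = 7 + ((b² + 197*b) + 36) = 7 + (36 + b² + 197*b) = 43 + b² + 197*b)
L + g(119) = -1041 + (43 + 119² + 197*119) = -1041 + (43 + 14161 + 23443) = -1041 + 37647 = 36606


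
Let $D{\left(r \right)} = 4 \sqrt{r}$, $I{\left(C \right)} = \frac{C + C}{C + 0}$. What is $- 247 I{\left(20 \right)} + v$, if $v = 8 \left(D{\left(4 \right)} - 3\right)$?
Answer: $-454$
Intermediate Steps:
$I{\left(C \right)} = 2$ ($I{\left(C \right)} = \frac{2 C}{C} = 2$)
$v = 40$ ($v = 8 \left(4 \sqrt{4} - 3\right) = 8 \left(4 \cdot 2 - 3\right) = 8 \left(8 - 3\right) = 8 \cdot 5 = 40$)
$- 247 I{\left(20 \right)} + v = \left(-247\right) 2 + 40 = -494 + 40 = -454$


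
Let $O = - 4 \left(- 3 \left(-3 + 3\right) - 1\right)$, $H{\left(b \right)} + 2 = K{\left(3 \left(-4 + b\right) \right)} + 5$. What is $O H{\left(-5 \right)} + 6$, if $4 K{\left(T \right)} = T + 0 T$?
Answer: $-9$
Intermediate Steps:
$K{\left(T \right)} = \frac{T}{4}$ ($K{\left(T \right)} = \frac{T + 0 T}{4} = \frac{T + 0}{4} = \frac{T}{4}$)
$H{\left(b \right)} = \frac{3 b}{4}$ ($H{\left(b \right)} = -2 + \left(\frac{3 \left(-4 + b\right)}{4} + 5\right) = -2 + \left(\frac{-12 + 3 b}{4} + 5\right) = -2 + \left(\left(-3 + \frac{3 b}{4}\right) + 5\right) = -2 + \left(2 + \frac{3 b}{4}\right) = \frac{3 b}{4}$)
$O = 4$ ($O = - 4 \left(\left(-3\right) 0 - 1\right) = - 4 \left(0 - 1\right) = \left(-4\right) \left(-1\right) = 4$)
$O H{\left(-5 \right)} + 6 = 4 \cdot \frac{3}{4} \left(-5\right) + 6 = 4 \left(- \frac{15}{4}\right) + 6 = -15 + 6 = -9$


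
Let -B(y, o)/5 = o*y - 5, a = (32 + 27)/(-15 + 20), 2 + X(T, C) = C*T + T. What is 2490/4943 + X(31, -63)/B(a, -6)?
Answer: -8566622/1873397 ≈ -4.5728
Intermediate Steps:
X(T, C) = -2 + T + C*T (X(T, C) = -2 + (C*T + T) = -2 + (T + C*T) = -2 + T + C*T)
a = 59/5 ≈ 11.800
B(y, o) = 25 - 5*o*y (B(y, o) = -5*(o*y - 5) = -5*(-5 + o*y) = 25 - 5*o*y)
2490/4943 + X(31, -63)/B(a, -6) = 2490/4943 + (-2 + 31 - 63*31)/(25 - 5*(-6)*59/5) = 2490*(1/4943) + (-2 + 31 - 1953)/(25 + 354) = 2490/4943 - 1924/379 = -8566622/1873397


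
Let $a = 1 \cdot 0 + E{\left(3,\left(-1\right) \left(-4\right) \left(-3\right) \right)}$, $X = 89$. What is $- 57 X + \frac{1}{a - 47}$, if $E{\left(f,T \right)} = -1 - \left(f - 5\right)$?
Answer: $- \frac{233359}{46} \approx -5073.0$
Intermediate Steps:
$E{\left(f,T \right)} = 4 - f$ ($E{\left(f,T \right)} = -1 - \left(f - 5\right) = -1 - \left(-5 + f\right) = 4 - f$)
$a = 1$ ($a = 1 \cdot 0 + \left(4 - 3\right) = 0 + \left(4 - 3\right) = 0 + 1 = 1$)
$- 57 X + \frac{1}{a - 47} = \left(-57\right) 89 + \frac{1}{1 - 47} = -5073 + \frac{1}{-46} = -5073 - \frac{1}{46} = - \frac{233359}{46}$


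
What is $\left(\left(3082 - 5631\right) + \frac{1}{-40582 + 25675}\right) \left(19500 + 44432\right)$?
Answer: $- \frac{2429284555808}{14907} \approx -1.6296 \cdot 10^{8}$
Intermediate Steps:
$\left(\left(3082 - 5631\right) + \frac{1}{-40582 + 25675}\right) \left(19500 + 44432\right) = \left(-2549 + \frac{1}{-14907}\right) 63932 = \left(-2549 - \frac{1}{14907}\right) 63932 = \left(- \frac{37997944}{14907}\right) 63932 = - \frac{2429284555808}{14907}$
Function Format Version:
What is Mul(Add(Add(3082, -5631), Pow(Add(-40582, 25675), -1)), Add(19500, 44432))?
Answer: Rational(-2429284555808, 14907) ≈ -1.6296e+8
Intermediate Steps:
Mul(Add(Add(3082, -5631), Pow(Add(-40582, 25675), -1)), Add(19500, 44432)) = Mul(Add(-2549, Pow(-14907, -1)), 63932) = Mul(Add(-2549, Rational(-1, 14907)), 63932) = Mul(Rational(-37997944, 14907), 63932) = Rational(-2429284555808, 14907)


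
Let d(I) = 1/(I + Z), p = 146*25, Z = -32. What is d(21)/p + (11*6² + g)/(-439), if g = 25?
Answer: -16903589/17625850 ≈ -0.95902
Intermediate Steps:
p = 3650
d(I) = 1/(-32 + I) (d(I) = 1/(I - 32) = 1/(-32 + I))
d(21)/p + (11*6² + g)/(-439) = 1/((-32 + 21)*3650) + (11*6² + 25)/(-439) = (1/3650)/(-11) + (11*36 + 25)*(-1/439) = -1/11*1/3650 + (396 + 25)*(-1/439) = -1/40150 + 421*(-1/439) = -1/40150 - 421/439 = -16903589/17625850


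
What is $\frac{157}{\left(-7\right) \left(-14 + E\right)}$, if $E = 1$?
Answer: $\frac{157}{91} \approx 1.7253$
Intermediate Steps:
$\frac{157}{\left(-7\right) \left(-14 + E\right)} = \frac{157}{\left(-7\right) \left(-14 + 1\right)} = \frac{157}{\left(-7\right) \left(-13\right)} = \frac{157}{91}$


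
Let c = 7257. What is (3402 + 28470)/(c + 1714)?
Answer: 31872/8971 ≈ 3.5528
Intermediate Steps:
(3402 + 28470)/(c + 1714) = (3402 + 28470)/(7257 + 1714) = 31872/8971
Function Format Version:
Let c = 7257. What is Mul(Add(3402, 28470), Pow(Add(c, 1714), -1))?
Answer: Rational(31872, 8971) ≈ 3.5528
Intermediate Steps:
Mul(Add(3402, 28470), Pow(Add(c, 1714), -1)) = Mul(Add(3402, 28470), Pow(Add(7257, 1714), -1)) = Mul(31872, Pow(8971, -1)) = Mul(31872, Rational(1, 8971)) = Rational(31872, 8971)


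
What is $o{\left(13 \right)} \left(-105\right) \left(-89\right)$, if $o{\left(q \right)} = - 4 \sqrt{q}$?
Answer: $- 37380 \sqrt{13} \approx -1.3478 \cdot 10^{5}$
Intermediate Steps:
$o{\left(13 \right)} \left(-105\right) \left(-89\right) = - 4 \sqrt{13} \left(-105\right) \left(-89\right) = 420 \sqrt{13} \left(-89\right) = - 37380 \sqrt{13}$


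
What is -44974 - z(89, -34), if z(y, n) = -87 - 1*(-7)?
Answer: -44894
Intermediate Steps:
z(y, n) = -80 (z(y, n) = -87 + 7 = -80)
-44974 - z(89, -34) = -44974 - 1*(-80) = -44974 + 80 = -44894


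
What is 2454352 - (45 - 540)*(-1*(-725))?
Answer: 2813227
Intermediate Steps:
2454352 - (45 - 540)*(-1*(-725)) = 2454352 - (-495)*725 = 2454352 - 1*(-358875) = 2454352 + 358875 = 2813227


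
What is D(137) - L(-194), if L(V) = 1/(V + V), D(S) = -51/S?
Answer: -19651/53156 ≈ -0.36969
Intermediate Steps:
L(V) = 1/(2*V)
D(137) - L(-194) = -51/137 - 1/(2*(-194)) = -51*1/137 - (-1)/(2*194) = -51/137 - 1*(-1/388) = -51/137 + 1/388 = -19651/53156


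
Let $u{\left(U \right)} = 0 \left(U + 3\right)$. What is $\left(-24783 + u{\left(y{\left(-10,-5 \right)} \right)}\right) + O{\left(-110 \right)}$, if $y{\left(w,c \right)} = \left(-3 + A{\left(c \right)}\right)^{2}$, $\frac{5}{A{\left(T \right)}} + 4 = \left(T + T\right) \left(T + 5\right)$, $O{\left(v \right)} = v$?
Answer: $-24893$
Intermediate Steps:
$A{\left(T \right)} = \frac{5}{-4 + 2 T \left(5 + T\right)}$ ($A{\left(T \right)} = \frac{5}{-4 + \left(T + T\right) \left(T + 5\right)} = \frac{5}{-4 + 2 T \left(5 + T\right)}$)
$y{\left(w,c \right)} = \left(-3 + \frac{5}{2 \left(-2 + c^{2} + 5 c\right)}\right)^{2}$
$u{\left(U \right)} = 0$ ($u{\left(U \right)} = 0 \left(3 + U\right) = 0$)
$\left(-24783 + u{\left(y{\left(-10,-5 \right)} \right)}\right) + O{\left(-110 \right)} = \left(-24783 + 0\right) - 110 = -24783 - 110 = -24893$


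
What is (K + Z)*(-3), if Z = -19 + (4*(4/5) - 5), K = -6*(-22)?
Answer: -1668/5 ≈ -333.60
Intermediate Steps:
K = 132
Z = -104/5 (Z = -19 + (4*(4*(⅕)) - 5) = -19 + (4*(⅘) - 5) = -19 + (16/5 - 5) = -19 - 9/5 = -104/5 ≈ -20.800)
(K + Z)*(-3) = (132 - 104/5)*(-3) = (556/5)*(-3) = -1668/5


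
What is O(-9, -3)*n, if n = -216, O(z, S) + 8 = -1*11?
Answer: 4104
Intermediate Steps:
O(z, S) = -19 (O(z, S) = -8 - 1*11 = -8 - 11 = -19)
O(-9, -3)*n = -19*(-216) = 4104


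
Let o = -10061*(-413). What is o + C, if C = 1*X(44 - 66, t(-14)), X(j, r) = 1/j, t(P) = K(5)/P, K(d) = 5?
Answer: 91414245/22 ≈ 4.1552e+6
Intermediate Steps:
t(P) = 5/P
o = 4155193
C = -1/22 (C = 1/(44 - 66) = 1/(-22) = 1*(-1/22) = -1/22 ≈ -0.045455)
o + C = 4155193 - 1/22 = 91414245/22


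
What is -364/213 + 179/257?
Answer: -55421/54741 ≈ -1.0124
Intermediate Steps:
-364/213 + 179/257 = -55421/54741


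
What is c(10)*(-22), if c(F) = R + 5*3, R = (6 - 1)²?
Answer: -880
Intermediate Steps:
R = 25 (R = 5² = 25)
c(F) = 40 (c(F) = 25 + 5*3 = 25 + 15 = 40)
c(10)*(-22) = 40*(-22) = -880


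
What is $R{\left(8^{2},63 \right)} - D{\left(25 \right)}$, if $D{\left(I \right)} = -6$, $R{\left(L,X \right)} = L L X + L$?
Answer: $258118$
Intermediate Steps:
$R{\left(L,X \right)} = L + X L^{2}$ ($R{\left(L,X \right)} = L^{2} X + L = X L^{2} + L = L + X L^{2}$)
$R{\left(8^{2},63 \right)} - D{\left(25 \right)} = 8^{2} \left(1 + 8^{2} \cdot 63\right) - -6 = 64 \left(1 + 64 \cdot 63\right) + 6 = 64 \left(1 + 4032\right) + 6 = 64 \cdot 4033 + 6 = 258112 + 6 = 258118$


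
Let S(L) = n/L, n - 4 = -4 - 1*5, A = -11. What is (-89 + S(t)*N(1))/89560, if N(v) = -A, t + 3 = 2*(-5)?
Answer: -551/582140 ≈ -0.00094651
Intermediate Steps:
n = -5 (n = 4 + (-4 - 1*5) = 4 + (-4 - 5) = 4 - 9 = -5)
t = -13 (t = -3 + 2*(-5) = -3 - 10 = -13)
S(L) = -5/L
N(v) = 11 (N(v) = -1*(-11) = 11)
(-89 + S(t)*N(1))/89560 = (-89 - 5/(-13)*11)/89560 = (-89 - 5*(-1/13)*11)*(1/89560) = (-89 + (5/13)*11)*(1/89560) = (-89 + 55/13)*(1/89560) = -1102/13*1/89560 = -551/582140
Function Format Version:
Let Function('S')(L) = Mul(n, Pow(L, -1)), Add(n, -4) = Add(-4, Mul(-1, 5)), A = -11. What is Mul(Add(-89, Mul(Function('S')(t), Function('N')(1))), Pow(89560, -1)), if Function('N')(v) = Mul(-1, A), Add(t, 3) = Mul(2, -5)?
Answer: Rational(-551, 582140) ≈ -0.00094651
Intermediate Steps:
n = -5 (n = Add(4, Add(-4, Mul(-1, 5))) = Add(4, Add(-4, -5)) = Add(4, -9) = -5)
t = -13 (t = Add(-3, Mul(2, -5)) = Add(-3, -10) = -13)
Function('S')(L) = Mul(-5, Pow(L, -1))
Function('N')(v) = 11 (Function('N')(v) = Mul(-1, -11) = 11)
Mul(Add(-89, Mul(Function('S')(t), Function('N')(1))), Pow(89560, -1)) = Mul(Add(-89, Mul(Mul(-5, Pow(-13, -1)), 11)), Pow(89560, -1)) = Mul(Add(-89, Mul(Mul(-5, Rational(-1, 13)), 11)), Rational(1, 89560)) = Mul(Add(-89, Mul(Rational(5, 13), 11)), Rational(1, 89560)) = Mul(Add(-89, Rational(55, 13)), Rational(1, 89560)) = Mul(Rational(-1102, 13), Rational(1, 89560)) = Rational(-551, 582140)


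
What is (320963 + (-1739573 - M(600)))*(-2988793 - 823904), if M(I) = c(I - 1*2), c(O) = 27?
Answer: 5408833033989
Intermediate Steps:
M(I) = 27
(320963 + (-1739573 - M(600)))*(-2988793 - 823904) = (320963 + (-1739573 - 1*27))*(-2988793 - 823904) = (320963 + (-1739573 - 27))*(-3812697) = (320963 - 1739600)*(-3812697) = -1418637*(-3812697) = 5408833033989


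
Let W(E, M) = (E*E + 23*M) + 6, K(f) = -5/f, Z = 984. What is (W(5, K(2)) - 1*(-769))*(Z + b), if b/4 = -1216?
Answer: -2880900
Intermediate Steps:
b = -4864 (b = 4*(-1216) = -4864)
W(E, M) = 6 + E**2 + 23*M (W(E, M) = (E**2 + 23*M) + 6 = 6 + E**2 + 23*M)
(W(5, K(2)) - 1*(-769))*(Z + b) = ((6 + 5**2 + 23*(-5/2)) - 1*(-769))*(984 - 4864) = ((6 + 25 + 23*(-5*1/2)) + 769)*(-3880) = ((6 + 25 + 23*(-5/2)) + 769)*(-3880) = ((6 + 25 - 115/2) + 769)*(-3880) = (-53/2 + 769)*(-3880) = (1485/2)*(-3880) = -2880900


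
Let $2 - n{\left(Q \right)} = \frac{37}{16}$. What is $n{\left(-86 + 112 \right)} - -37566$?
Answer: $\frac{601051}{16} \approx 37566.0$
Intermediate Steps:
$n{\left(Q \right)} = - \frac{5}{16}$ ($n{\left(Q \right)} = 2 - \frac{37}{16} = - \frac{5}{16}$)
$n{\left(-86 + 112 \right)} - -37566 = - \frac{5}{16} - -37566 = - \frac{5}{16} + 37566 = \frac{601051}{16}$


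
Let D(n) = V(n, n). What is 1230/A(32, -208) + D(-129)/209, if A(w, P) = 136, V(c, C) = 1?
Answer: 128603/14212 ≈ 9.0489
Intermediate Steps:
D(n) = 1
1230/A(32, -208) + D(-129)/209 = 1230/136 + 1/209 = 1230*(1/136) + 1*(1/209) = 615/68 + 1/209 = 128603/14212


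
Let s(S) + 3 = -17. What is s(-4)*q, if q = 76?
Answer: -1520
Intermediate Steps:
s(S) = -20 (s(S) = -3 - 17 = -20)
s(-4)*q = -20*76 = -1520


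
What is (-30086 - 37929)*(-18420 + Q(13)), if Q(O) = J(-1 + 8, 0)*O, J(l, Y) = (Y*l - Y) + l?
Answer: 1246646935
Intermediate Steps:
J(l, Y) = l - Y + Y*l (J(l, Y) = (-Y + Y*l) + l = l - Y + Y*l)
Q(O) = 7*O (Q(O) = ((-1 + 8) - 1*0 + 0*(-1 + 8))*O = (7 + 0 + 0*7)*O = (7 + 0 + 0)*O = 7*O)
(-30086 - 37929)*(-18420 + Q(13)) = (-30086 - 37929)*(-18420 + 7*13) = -68015*(-18420 + 91) = -68015*(-18329) = 1246646935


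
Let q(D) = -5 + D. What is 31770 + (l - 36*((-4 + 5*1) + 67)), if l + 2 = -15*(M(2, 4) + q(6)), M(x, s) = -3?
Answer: 29350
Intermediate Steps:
l = 28 (l = -2 - 15*(-3 + (-5 + 6)) = -2 - 15*(-3 + 1) = -2 - 15*(-2) = -2 + 30 = 28)
31770 + (l - 36*((-4 + 5*1) + 67)) = 31770 + (28 - 36*((-4 + 5*1) + 67)) = 31770 + (28 - 36*((-4 + 5) + 67)) = 31770 + (28 - 36*(1 + 67)) = 31770 + (28 - 36*68) = 31770 + (28 - 1*2448) = 31770 + (28 - 2448) = 31770 - 2420 = 29350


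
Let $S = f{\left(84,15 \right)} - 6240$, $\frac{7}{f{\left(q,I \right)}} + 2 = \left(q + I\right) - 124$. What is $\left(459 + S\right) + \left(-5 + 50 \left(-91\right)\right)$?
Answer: $- \frac{279079}{27} \approx -10336.0$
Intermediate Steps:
$f{\left(q,I \right)} = \frac{7}{-126 + I + q}$ ($f{\left(q,I \right)} = \frac{7}{-2 - \left(124 - I - q\right)} = \frac{7}{-2 + \left(-124 + I + q\right)} = \frac{7}{-126 + I + q}$)
$S = - \frac{168487}{27}$ ($S = \frac{7}{-126 + 15 + 84} - 6240 = \frac{7}{-27} - 6240 = 7 \left(- \frac{1}{27}\right) - 6240 = - \frac{7}{27} - 6240 = - \frac{168487}{27} \approx -6240.3$)
$\left(459 + S\right) + \left(-5 + 50 \left(-91\right)\right) = \left(459 - \frac{168487}{27}\right) + \left(-5 + 50 \left(-91\right)\right) = - \frac{156094}{27} - 4555 = - \frac{279079}{27}$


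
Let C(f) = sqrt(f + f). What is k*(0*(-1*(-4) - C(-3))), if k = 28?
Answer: 0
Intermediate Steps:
C(f) = sqrt(2)*sqrt(f) (C(f) = sqrt(2*f) = sqrt(2)*sqrt(f))
k*(0*(-1*(-4) - C(-3))) = 28*(0*(-1*(-4) - sqrt(2)*sqrt(-3))) = 28*(0*(4 - sqrt(2)*I*sqrt(3))) = 28*(0*(4 - I*sqrt(6))) = 28*0 = 0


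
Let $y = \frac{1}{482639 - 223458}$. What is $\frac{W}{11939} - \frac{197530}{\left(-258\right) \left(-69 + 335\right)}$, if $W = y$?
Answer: $\frac{305614658914949}{106179936261126} \approx 2.8783$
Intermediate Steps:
$y = \frac{1}{259181} \approx 3.8583 \cdot 10^{-6}$
$W = \frac{1}{259181} \approx 3.8583 \cdot 10^{-6}$
$\frac{W}{11939} - \frac{197530}{\left(-258\right) \left(-69 + 335\right)} = \frac{1}{259181 \cdot 11939} - \frac{197530}{\left(-258\right) \left(-69 + 335\right)} = \frac{1}{259181} \cdot \frac{1}{11939} - \frac{197530}{\left(-258\right) 266} = \frac{1}{3094361959} - \frac{197530}{-68628} = \frac{1}{3094361959} - - \frac{98765}{34314} = \frac{1}{3094361959} + \frac{98765}{34314} = \frac{305614658914949}{106179936261126}$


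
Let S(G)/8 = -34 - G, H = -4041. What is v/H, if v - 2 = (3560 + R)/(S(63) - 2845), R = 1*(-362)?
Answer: -1348/4877487 ≈ -0.00027637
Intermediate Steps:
R = -362
S(G) = -272 - 8*G (S(G) = 8*(-34 - G) = -272 - 8*G)
v = 1348/1207 (v = 2 + (3560 - 362)/((-272 - 8*63) - 2845) = 2 + 3198/((-272 - 504) - 2845) = 2 + 3198/(-776 - 2845) = 2 + 3198/(-3621) = 2 + 3198*(-1/3621) = 2 - 1066/1207 = 1348/1207 ≈ 1.1168)
v/H = (1348/1207)/(-4041) = (1348/1207)*(-1/4041) = -1348/4877487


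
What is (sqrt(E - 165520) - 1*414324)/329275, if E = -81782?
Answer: -414324/329275 + 3*I*sqrt(27478)/329275 ≈ -1.2583 + 0.0015103*I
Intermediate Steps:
(sqrt(E - 165520) - 1*414324)/329275 = (sqrt(-81782 - 165520) - 1*414324)/329275 = (sqrt(-247302) - 414324)*(1/329275) = (3*I*sqrt(27478) - 414324)*(1/329275) = (-414324 + 3*I*sqrt(27478))*(1/329275) = -414324/329275 + 3*I*sqrt(27478)/329275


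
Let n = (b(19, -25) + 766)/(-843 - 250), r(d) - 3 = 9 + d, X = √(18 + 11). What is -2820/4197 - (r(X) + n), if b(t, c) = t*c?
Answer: -18969595/1529107 - √29 ≈ -17.791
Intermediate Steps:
X = √29 ≈ 5.3852
r(d) = 12 + d (r(d) = 3 + (9 + d) = 12 + d)
b(t, c) = c*t
n = -291/1093 (n = (-25*19 + 766)/(-843 - 250) = (-475 + 766)/(-1093) = 291*(-1/1093) = -291/1093 ≈ -0.26624)
-2820/4197 - (r(X) + n) = -2820/4197 - ((12 + √29) - 291/1093) = -2820*1/4197 - (12825/1093 + √29) = -940/1399 + (-12825/1093 - √29) = -18969595/1529107 - √29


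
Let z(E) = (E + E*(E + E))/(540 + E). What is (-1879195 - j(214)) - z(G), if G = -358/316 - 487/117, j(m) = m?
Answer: -171708274399516531/91362904893 ≈ -1.8794e+6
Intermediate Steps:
G = -97889/18486 (G = -358*1/316 - 487*1/117 = -179/158 - 487/117 = -97889/18486 ≈ -5.2953)
z(E) = (E + 2*E²)/(540 + E) (z(E) = (E + E*(2*E))/(540 + E) = (E + 2*E²)/(540 + E))
(-1879195 - j(214)) - z(G) = (-1879195 - 1*214) - (-97889)*(1 + 2*(-97889/18486))/(18486*(540 - 97889/18486)) = (-1879195 - 214) - (-97889)*(1 - 97889/9243)/(18486*9884551/18486) = -1879409 - (-97889)*18486*(-88646)/(18486*9884551*9243) = -1879409 - 1*8677468294/91362904893 = -1879409 - 8677468294/91362904893 = -171708274399516531/91362904893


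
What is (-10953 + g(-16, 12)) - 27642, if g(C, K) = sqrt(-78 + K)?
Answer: -38595 + I*sqrt(66) ≈ -38595.0 + 8.124*I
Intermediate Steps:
(-10953 + g(-16, 12)) - 27642 = (-10953 + sqrt(-78 + 12)) - 27642 = (-10953 + sqrt(-66)) - 27642 = (-10953 + I*sqrt(66)) - 27642 = -38595 + I*sqrt(66)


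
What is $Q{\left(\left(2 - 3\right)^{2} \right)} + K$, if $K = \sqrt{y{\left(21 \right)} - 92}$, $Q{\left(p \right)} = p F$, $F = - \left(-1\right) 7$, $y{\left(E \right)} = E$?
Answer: $7 + i \sqrt{71} \approx 7.0 + 8.4261 i$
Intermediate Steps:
$F = 7$ ($F = \left(-1\right) \left(-7\right) = 7$)
$Q{\left(p \right)} = 7 p$ ($Q{\left(p \right)} = p 7 = 7 p$)
$K = i \sqrt{71}$ ($K = \sqrt{21 - 92} = \sqrt{-71} = i \sqrt{71} \approx 8.4261 i$)
$Q{\left(\left(2 - 3\right)^{2} \right)} + K = 7 \left(2 - 3\right)^{2} + i \sqrt{71} = 7 \left(-1\right)^{2} + i \sqrt{71} = 7 \cdot 1 + i \sqrt{71} = 7 + i \sqrt{71}$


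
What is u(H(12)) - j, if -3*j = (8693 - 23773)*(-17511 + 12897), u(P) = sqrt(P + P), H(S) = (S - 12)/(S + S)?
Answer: 23193040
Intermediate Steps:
H(S) = (-12 + S)/(2*S) (H(S) = (-12 + S)/((2*S)) = (-12 + S)*(1/(2*S)) = (-12 + S)/(2*S))
u(P) = sqrt(2)*sqrt(P) (u(P) = sqrt(2*P) = sqrt(2)*sqrt(P))
j = -23193040 (j = -(8693 - 23773)*(-17511 + 12897)/3 = -(-15080)*(-4614)/3 = -1/3*69579120 = -23193040)
u(H(12)) - j = sqrt(2)*sqrt((1/2)*(-12 + 12)/12) - 1*(-23193040) = sqrt(2)*sqrt((1/2)*(1/12)*0) + 23193040 = sqrt(2)*sqrt(0) + 23193040 = sqrt(2)*0 + 23193040 = 0 + 23193040 = 23193040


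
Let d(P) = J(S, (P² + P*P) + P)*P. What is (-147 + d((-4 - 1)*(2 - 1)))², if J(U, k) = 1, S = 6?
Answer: 23104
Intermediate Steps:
d(P) = P (d(P) = 1*P = P)
(-147 + d((-4 - 1)*(2 - 1)))² = (-147 + (-4 - 1)*(2 - 1))² = (-147 - 5*1)² = (-147 - 5)² = (-152)² = 23104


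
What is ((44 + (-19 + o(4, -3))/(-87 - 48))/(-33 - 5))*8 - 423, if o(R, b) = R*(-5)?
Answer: -369637/855 ≈ -432.32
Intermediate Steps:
o(R, b) = -5*R
((44 + (-19 + o(4, -3))/(-87 - 48))/(-33 - 5))*8 - 423 = ((44 + (-19 - 5*4)/(-87 - 48))/(-33 - 5))*8 - 423 = ((44 + (-19 - 20)/(-135))/(-38))*8 - 423 = ((44 - 39*(-1/135))*(-1/38))*8 - 423 = ((44 + 13/45)*(-1/38))*8 - 423 = ((1993/45)*(-1/38))*8 - 423 = -1993/1710*8 - 423 = -7972/855 - 423 = -369637/855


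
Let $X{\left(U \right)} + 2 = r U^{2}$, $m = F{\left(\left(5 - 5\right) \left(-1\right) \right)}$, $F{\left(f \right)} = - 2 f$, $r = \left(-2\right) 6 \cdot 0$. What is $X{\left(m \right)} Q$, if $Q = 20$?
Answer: $-40$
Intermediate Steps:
$r = 0$ ($r = \left(-12\right) 0 = 0$)
$m = 0$ ($m = - 2 \left(5 - 5\right) \left(-1\right) = - 2 \cdot 0 \left(-1\right) = \left(-2\right) 0 = 0$)
$X{\left(U \right)} = -2$ ($X{\left(U \right)} = -2 + 0 U^{2} = -2 + 0 = -2$)
$X{\left(m \right)} Q = \left(-2\right) 20 = -40$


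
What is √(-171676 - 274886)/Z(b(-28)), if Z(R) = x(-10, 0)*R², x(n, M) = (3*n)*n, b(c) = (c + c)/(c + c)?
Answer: I*√49618/100 ≈ 2.2275*I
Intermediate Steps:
b(c) = 1 (b(c) = (2*c)/((2*c)) = (2*c)*(1/(2*c)) = 1)
x(n, M) = 3*n²
Z(R) = 300*R² (Z(R) = (3*(-10)²)*R² = (3*100)*R² = 300*R²)
√(-171676 - 274886)/Z(b(-28)) = √(-171676 - 274886)/((300*1²)) = √(-446562)/((300*1)) = (3*I*√49618)/300 = (3*I*√49618)*(1/300) = I*√49618/100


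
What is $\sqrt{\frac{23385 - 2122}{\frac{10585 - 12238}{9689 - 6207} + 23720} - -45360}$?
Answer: $\frac{\sqrt{309421970572424083282}}{82591387} \approx 212.98$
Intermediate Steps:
$\sqrt{\frac{23385 - 2122}{\frac{10585 - 12238}{9689 - 6207} + 23720} - -45360} = \sqrt{\frac{21263}{- \frac{1653}{3482} + 23720} + 45360} = \sqrt{\frac{21263}{\frac{82591387}{3482}} + 45360} = \sqrt{21263 \cdot \frac{3482}{82591387} + 45360} = \sqrt{\frac{74037766}{82591387} + 45360} = \sqrt{\frac{3746419352086}{82591387}} = \frac{\sqrt{309421970572424083282}}{82591387}$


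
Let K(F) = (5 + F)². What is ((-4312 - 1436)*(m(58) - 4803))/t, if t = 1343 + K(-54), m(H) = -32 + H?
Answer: 2288183/312 ≈ 7333.9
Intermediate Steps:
t = 3744 (t = 1343 + (5 - 54)² = 1343 + (-49)² = 1343 + 2401 = 3744)
((-4312 - 1436)*(m(58) - 4803))/t = ((-4312 - 1436)*((-32 + 58) - 4803))/3744 = -5748*(26 - 4803)*(1/3744) = -5748*(-4777)*(1/3744) = 27458196*(1/3744) = 2288183/312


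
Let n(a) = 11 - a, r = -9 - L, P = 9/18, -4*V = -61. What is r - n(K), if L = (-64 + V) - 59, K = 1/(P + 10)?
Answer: 7379/84 ≈ 87.845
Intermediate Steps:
V = 61/4 (V = -1/4*(-61) = 61/4 ≈ 15.250)
P = 1/2 (P = 9*(1/18) = 1/2 ≈ 0.50000)
K = 2/21 (K = 1/(1/2 + 10) = 1/(21/2) = 2/21 ≈ 0.095238)
L = -431/4 (L = (-64 + 61/4) - 59 = -195/4 - 59 = -431/4 ≈ -107.75)
r = 395/4 (r = -9 - 1*(-431/4) = -9 + 431/4 = 395/4 ≈ 98.750)
r - n(K) = 395/4 - (11 - 1*2/21) = 395/4 - (11 - 2/21) = 395/4 - 1*229/21 = 395/4 - 229/21 = 7379/84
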